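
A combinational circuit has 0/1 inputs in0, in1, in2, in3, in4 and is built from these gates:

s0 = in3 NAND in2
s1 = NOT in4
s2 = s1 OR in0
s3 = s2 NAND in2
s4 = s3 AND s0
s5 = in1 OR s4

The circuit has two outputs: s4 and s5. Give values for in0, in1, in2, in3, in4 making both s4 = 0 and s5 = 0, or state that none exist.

in0=1, in1=0, in2=1, in3=0, in4=1

Check with in0=1, in1=0, in2=1, in3=0, in4=1:
s0 = in3 NAND in2 = 0 NAND 1 = 1
s1 = NOT in4 = NOT 1 = 0
s2 = s1 OR in0 = 0 OR 1 = 1
s3 = s2 NAND in2 = 1 NAND 1 = 0
s4 = s3 AND s0 = 0 AND 1 = 0
s5 = in1 OR s4 = 0 OR 0 = 0
So s4 = 0 and s5 = 0.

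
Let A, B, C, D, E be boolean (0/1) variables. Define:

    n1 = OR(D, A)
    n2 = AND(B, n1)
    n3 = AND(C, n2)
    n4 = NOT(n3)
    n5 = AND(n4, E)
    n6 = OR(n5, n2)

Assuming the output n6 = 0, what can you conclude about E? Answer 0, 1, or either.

0

n6 = OR(n5, n2) must be 0, so both n5 = 0 and n2 = 0.
n5 = AND(n4, E) must be 0, so at least one of n4, E is 0.
n2 = AND(B, n1) must be 0, so at least one of B, n1 is 0.
Every assignment with n6 = 0 has E = 0; there are 10 such assignment(s).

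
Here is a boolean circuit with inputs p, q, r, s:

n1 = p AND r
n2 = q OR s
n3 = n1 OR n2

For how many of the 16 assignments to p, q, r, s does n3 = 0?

n3 = n1 OR n2 must be 0, so both n1 = 0 and n2 = 0.
n1 = p AND r must be 0, so at least one of p, r is 0.
Satisfying assignments:
  p=0, q=0, r=0, s=0
  p=0, q=0, r=1, s=0
  p=1, q=0, r=0, s=0

3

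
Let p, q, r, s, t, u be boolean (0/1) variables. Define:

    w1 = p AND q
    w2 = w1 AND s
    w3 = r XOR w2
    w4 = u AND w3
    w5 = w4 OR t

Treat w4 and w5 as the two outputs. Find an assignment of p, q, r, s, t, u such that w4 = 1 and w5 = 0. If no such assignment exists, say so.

Across all 64 input combinations, none give both w4 = 1 and w5 = 0.

no solution exists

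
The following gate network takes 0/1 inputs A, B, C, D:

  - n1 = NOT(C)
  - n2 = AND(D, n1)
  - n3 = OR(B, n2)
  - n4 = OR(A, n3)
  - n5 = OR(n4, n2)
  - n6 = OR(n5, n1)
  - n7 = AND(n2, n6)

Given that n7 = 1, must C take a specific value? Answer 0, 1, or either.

0

n7 = AND(n2, n6) must be 1, so both n2 = 1 and n6 = 1.
Every assignment with n7 = 1 has C = 0; there are 4 such assignment(s).
  A=0, B=0, C=0, D=1
  A=0, B=1, C=0, D=1
  A=1, B=0, C=0, D=1
  A=1, B=1, C=0, D=1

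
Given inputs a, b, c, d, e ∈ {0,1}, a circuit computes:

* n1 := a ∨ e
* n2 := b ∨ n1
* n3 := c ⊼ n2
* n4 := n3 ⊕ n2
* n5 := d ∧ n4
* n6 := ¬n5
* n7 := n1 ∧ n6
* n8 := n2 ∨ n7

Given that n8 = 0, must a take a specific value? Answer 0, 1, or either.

0

n8 = n2 ∨ n7 must be 0, so both n2 = 0 and n7 = 0.
n2 = b ∨ n1 must be 0, so both b = 0 and n1 = 0.
Every assignment with n8 = 0 has a = 0; there are 4 such assignment(s).
  a=0, b=0, c=0, d=0, e=0
  a=0, b=0, c=0, d=1, e=0
  a=0, b=0, c=1, d=0, e=0
  a=0, b=0, c=1, d=1, e=0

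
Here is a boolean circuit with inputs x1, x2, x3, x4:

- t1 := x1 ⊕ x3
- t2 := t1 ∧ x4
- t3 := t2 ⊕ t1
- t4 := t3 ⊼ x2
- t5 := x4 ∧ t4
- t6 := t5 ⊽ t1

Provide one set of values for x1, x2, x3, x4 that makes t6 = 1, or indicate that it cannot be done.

x1=1, x2=0, x3=1, x4=0

t6 = t5 ⊽ t1 must be 1, so both t5 = 0 and t1 = 0.
t5 = x4 ∧ t4 must be 0, so at least one of x4, t4 is 0.
Check with x1=1, x2=0, x3=1, x4=0:
t1 = x1 ⊕ x3 = 1 ⊕ 1 = 0
t2 = t1 ∧ x4 = 0 ∧ 0 = 0
t3 = t2 ⊕ t1 = 0 ⊕ 0 = 0
t4 = t3 ⊼ x2 = 0 ⊼ 0 = 1
t5 = x4 ∧ t4 = 0 ∧ 1 = 0
t6 = t5 ⊽ t1 = 0 ⊽ 0 = 1
So t6 = 1 as required.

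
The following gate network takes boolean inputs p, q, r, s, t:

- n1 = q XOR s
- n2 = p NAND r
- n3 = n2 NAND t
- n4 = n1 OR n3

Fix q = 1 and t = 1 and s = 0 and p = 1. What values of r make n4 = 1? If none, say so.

Check with q = 1 and t = 1 and s = 0 and p = 1 and r=0:
n1 = q XOR s = 1 XOR 0 = 1
n2 = p NAND r = 1 NAND 0 = 1
n3 = n2 NAND t = 1 NAND 1 = 0
n4 = n1 OR n3 = 1 OR 0 = 1
So n4 = 1.

r=0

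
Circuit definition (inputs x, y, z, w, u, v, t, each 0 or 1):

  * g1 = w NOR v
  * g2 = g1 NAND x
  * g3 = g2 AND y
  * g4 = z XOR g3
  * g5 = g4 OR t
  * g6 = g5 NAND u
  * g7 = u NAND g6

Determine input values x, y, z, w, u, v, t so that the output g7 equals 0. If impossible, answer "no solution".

Check with x=1, y=0, z=0, w=0, u=1, v=1, t=0:
g1 = w NOR v = 0 NOR 1 = 0
g2 = g1 NAND x = 0 NAND 1 = 1
g3 = g2 AND y = 1 AND 0 = 0
g4 = z XOR g3 = 0 XOR 0 = 0
g5 = g4 OR t = 0 OR 0 = 0
g6 = g5 NAND u = 0 NAND 1 = 1
g7 = u NAND g6 = 1 NAND 1 = 0
So g7 = 0 as required.

x=1, y=0, z=0, w=0, u=1, v=1, t=0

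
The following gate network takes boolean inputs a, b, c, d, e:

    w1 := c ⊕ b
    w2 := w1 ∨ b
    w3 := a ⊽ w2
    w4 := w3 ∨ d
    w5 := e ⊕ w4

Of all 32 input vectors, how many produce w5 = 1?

w5 = e ⊕ w4 must be 1, so e and w4 differ.
Enumerating the 32 input combinations, 16 give w5 = 1 and 16 give w5 = 0.

16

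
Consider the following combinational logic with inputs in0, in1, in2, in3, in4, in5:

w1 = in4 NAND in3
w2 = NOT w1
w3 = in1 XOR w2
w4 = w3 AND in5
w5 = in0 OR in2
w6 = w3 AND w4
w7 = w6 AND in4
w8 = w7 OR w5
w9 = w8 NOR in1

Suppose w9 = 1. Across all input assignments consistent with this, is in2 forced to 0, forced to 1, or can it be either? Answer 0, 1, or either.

w9 = w8 NOR in1 must be 1, so both w8 = 0 and in1 = 0.
Every assignment with w9 = 1 has in2 = 0; there are 7 such assignment(s).

0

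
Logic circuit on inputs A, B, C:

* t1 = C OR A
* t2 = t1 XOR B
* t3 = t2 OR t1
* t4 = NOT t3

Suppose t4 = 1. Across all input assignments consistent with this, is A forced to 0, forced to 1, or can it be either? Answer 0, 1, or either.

t4 = NOT t3 must be 1, so t3 = 0.
t3 = t2 OR t1 must be 0, so both t2 = 0 and t1 = 0.
t2 = t1 XOR B must be 0, so t1 and B are equal.
Every assignment with t4 = 1 has A = 0; there are 1 such assignment(s).
  A=0, B=0, C=0

0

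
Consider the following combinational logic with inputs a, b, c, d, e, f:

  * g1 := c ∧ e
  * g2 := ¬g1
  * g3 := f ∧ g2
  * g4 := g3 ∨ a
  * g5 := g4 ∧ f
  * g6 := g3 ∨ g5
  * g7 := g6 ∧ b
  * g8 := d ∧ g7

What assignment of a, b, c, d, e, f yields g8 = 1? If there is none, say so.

g8 = d ∧ g7 must be 1, so both d = 1 and g7 = 1.
g7 = g6 ∧ b must be 1, so both g6 = 1 and b = 1.
g6 = g3 ∨ g5 must be 1, so at least one of g3, g5 is 1.
Check with a=1, b=1, c=0, d=1, e=0, f=1:
g1 = c ∧ e = 0 ∧ 0 = 0
g2 = ¬g1 = ¬0 = 1
g3 = f ∧ g2 = 1 ∧ 1 = 1
g4 = g3 ∨ a = 1 ∨ 1 = 1
g5 = g4 ∧ f = 1 ∧ 1 = 1
g6 = g3 ∨ g5 = 1 ∨ 1 = 1
g7 = g6 ∧ b = 1 ∧ 1 = 1
g8 = d ∧ g7 = 1 ∧ 1 = 1
So g8 = 1 as required.

a=1, b=1, c=0, d=1, e=0, f=1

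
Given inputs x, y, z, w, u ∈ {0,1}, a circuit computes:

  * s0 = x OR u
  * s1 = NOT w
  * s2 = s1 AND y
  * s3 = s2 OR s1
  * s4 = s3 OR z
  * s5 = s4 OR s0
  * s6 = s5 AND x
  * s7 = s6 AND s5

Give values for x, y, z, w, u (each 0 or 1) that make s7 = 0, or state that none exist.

s7 = s6 AND s5 must be 0, so at least one of s6, s5 is 0.
Check with x=0 y=1 z=0 w=0 u=1:
s0 = x OR u = 0 OR 1 = 1
s1 = NOT w = NOT 0 = 1
s2 = s1 AND y = 1 AND 1 = 1
s3 = s2 OR s1 = 1 OR 1 = 1
s4 = s3 OR z = 1 OR 0 = 1
s5 = s4 OR s0 = 1 OR 1 = 1
s6 = s5 AND x = 1 AND 0 = 0
s7 = s6 AND s5 = 0 AND 1 = 0
So s7 = 0 as required.

x=0 y=1 z=0 w=0 u=1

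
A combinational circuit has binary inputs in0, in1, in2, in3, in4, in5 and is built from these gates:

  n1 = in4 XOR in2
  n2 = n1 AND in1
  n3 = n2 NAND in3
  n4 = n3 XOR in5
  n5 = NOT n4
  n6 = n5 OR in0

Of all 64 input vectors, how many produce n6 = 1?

n6 = n5 OR in0 must be 1, so at least one of n5, in0 is 1.
Enumerating the 64 input combinations, 48 give n6 = 1 and 16 give n6 = 0.

48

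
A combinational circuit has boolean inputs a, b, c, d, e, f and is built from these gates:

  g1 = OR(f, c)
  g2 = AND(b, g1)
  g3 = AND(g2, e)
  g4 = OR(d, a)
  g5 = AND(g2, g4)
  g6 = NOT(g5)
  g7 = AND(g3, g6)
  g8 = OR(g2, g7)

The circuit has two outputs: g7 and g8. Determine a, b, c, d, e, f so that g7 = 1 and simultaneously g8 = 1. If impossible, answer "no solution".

a=0, b=1, c=0, d=0, e=1, f=1

Check with a=0, b=1, c=0, d=0, e=1, f=1:
g1 = OR(f, c) = OR(1, 0) = 1
g2 = AND(b, g1) = AND(1, 1) = 1
g3 = AND(g2, e) = AND(1, 1) = 1
g4 = OR(d, a) = OR(0, 0) = 0
g5 = AND(g2, g4) = AND(1, 0) = 0
g6 = NOT(g5) = NOT 0 = 1
g7 = AND(g3, g6) = AND(1, 1) = 1
g8 = OR(g2, g7) = OR(1, 1) = 1
So g7 = 1 and g8 = 1.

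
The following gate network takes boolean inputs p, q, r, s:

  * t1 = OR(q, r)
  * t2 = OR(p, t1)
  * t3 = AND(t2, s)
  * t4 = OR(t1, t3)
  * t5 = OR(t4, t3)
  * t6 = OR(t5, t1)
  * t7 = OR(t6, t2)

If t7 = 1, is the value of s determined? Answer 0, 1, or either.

either

Both values of s occur among assignments with t7 = 1:
  s=0: p=0, q=0, r=1, s=0
  s=1: p=0, q=0, r=1, s=1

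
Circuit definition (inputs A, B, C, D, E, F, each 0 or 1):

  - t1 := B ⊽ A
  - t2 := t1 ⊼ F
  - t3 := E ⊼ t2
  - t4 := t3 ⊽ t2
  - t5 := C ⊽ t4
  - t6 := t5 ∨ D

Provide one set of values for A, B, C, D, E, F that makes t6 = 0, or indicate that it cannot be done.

A=0, B=1, C=1, D=0, E=0, F=0

t6 = t5 ∨ D must be 0, so both t5 = 0 and D = 0.
Check with A=0, B=1, C=1, D=0, E=0, F=0:
t1 = B ⊽ A = 1 ⊽ 0 = 0
t2 = t1 ⊼ F = 0 ⊼ 0 = 1
t3 = E ⊼ t2 = 0 ⊼ 1 = 1
t4 = t3 ⊽ t2 = 1 ⊽ 1 = 0
t5 = C ⊽ t4 = 1 ⊽ 0 = 0
t6 = t5 ∨ D = 0 ∨ 0 = 0
So t6 = 0 as required.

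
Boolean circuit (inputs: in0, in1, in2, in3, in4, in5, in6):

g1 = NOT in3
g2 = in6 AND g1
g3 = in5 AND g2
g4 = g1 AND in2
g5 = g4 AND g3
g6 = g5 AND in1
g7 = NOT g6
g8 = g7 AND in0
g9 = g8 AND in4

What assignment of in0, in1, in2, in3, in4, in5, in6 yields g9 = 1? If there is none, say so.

g9 = g8 AND in4 must be 1, so both g8 = 1 and in4 = 1.
g8 = g7 AND in0 must be 1, so both g7 = 1 and in0 = 1.
g7 = NOT g6 must be 1, so g6 = 0.
Check with in0=1, in1=0, in2=1, in3=0, in4=1, in5=0, in6=1:
g1 = NOT in3 = NOT 0 = 1
g2 = in6 AND g1 = 1 AND 1 = 1
g3 = in5 AND g2 = 0 AND 1 = 0
g4 = g1 AND in2 = 1 AND 1 = 1
g5 = g4 AND g3 = 1 AND 0 = 0
g6 = g5 AND in1 = 0 AND 0 = 0
g7 = NOT g6 = NOT 0 = 1
g8 = g7 AND in0 = 1 AND 1 = 1
g9 = g8 AND in4 = 1 AND 1 = 1
So g9 = 1 as required.

in0=1, in1=0, in2=1, in3=0, in4=1, in5=0, in6=1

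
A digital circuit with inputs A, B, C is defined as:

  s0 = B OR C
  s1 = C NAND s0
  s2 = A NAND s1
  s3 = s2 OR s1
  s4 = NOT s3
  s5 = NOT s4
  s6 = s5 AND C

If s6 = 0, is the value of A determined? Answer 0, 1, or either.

Both values of A occur among assignments with s6 = 0:
  A=0: A=0, B=0, C=0
  A=1: A=1, B=0, C=0

either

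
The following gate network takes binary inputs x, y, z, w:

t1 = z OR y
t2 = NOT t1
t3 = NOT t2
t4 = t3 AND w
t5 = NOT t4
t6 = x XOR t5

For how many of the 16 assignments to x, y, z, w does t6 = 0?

8

t6 = x XOR t5 must be 0, so x and t5 are equal.
Enumerating the 16 input combinations, 8 give t6 = 0 and 8 give t6 = 1.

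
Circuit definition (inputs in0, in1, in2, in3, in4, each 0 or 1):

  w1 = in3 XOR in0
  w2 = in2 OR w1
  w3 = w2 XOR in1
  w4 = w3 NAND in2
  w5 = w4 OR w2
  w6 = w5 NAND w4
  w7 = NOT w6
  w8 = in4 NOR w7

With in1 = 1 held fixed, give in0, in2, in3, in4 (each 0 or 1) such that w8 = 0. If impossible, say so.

Check with in1 = 1 and in0=1, in2=1, in3=1, in4=1:
w1 = in3 XOR in0 = 1 XOR 1 = 0
w2 = in2 OR w1 = 1 OR 0 = 1
w3 = w2 XOR in1 = 1 XOR 1 = 0
w4 = w3 NAND in2 = 0 NAND 1 = 1
w5 = w4 OR w2 = 1 OR 1 = 1
w6 = w5 NAND w4 = 1 NAND 1 = 0
w7 = NOT w6 = NOT 0 = 1
w8 = in4 NOR w7 = 1 NOR 1 = 0
So w8 = 0.

in0=1 in2=1 in3=1 in4=1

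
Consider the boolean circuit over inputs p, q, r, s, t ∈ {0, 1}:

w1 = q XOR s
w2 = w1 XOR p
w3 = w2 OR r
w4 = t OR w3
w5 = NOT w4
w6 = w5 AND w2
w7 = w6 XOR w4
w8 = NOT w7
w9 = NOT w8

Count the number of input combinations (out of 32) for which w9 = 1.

w9 = NOT w8 must be 1, so w8 = 0.
w8 = NOT w7 must be 0, so w7 = 1.
w7 = w6 XOR w4 must be 1, so w6 and w4 differ.
Enumerating the 32 input combinations, 28 give w9 = 1 and 4 give w9 = 0.

28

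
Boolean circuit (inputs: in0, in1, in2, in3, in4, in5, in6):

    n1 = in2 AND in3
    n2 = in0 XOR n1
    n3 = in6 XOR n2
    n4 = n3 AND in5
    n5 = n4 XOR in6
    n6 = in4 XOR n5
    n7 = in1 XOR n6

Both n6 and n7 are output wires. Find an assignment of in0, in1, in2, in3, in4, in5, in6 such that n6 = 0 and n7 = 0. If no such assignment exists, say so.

in0=1, in1=0, in2=1, in3=0, in4=0, in5=0, in6=0

Check with in0=1, in1=0, in2=1, in3=0, in4=0, in5=0, in6=0:
n1 = in2 AND in3 = 1 AND 0 = 0
n2 = in0 XOR n1 = 1 XOR 0 = 1
n3 = in6 XOR n2 = 0 XOR 1 = 1
n4 = n3 AND in5 = 1 AND 0 = 0
n5 = n4 XOR in6 = 0 XOR 0 = 0
n6 = in4 XOR n5 = 0 XOR 0 = 0
n7 = in1 XOR n6 = 0 XOR 0 = 0
So n6 = 0 and n7 = 0.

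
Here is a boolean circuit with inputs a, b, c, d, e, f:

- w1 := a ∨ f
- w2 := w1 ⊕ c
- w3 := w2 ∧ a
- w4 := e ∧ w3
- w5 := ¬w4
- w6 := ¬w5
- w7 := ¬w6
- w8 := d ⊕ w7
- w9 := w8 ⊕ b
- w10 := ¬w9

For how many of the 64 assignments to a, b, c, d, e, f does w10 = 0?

w10 = ¬w9 must be 0, so w9 = 1.
w9 = w8 ⊕ b must be 1, so w8 and b differ.
Enumerating the 64 input combinations, 32 give w10 = 0 and 32 give w10 = 1.

32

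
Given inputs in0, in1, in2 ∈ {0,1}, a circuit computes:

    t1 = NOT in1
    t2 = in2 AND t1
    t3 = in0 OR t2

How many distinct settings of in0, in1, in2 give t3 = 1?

5

t3 = in0 OR t2 must be 1, so at least one of in0, t2 is 1.
Satisfying assignments:
  in0=0, in1=0, in2=1
  in0=1, in1=0, in2=0
  in0=1, in1=0, in2=1
  in0=1, in1=1, in2=0
  in0=1, in1=1, in2=1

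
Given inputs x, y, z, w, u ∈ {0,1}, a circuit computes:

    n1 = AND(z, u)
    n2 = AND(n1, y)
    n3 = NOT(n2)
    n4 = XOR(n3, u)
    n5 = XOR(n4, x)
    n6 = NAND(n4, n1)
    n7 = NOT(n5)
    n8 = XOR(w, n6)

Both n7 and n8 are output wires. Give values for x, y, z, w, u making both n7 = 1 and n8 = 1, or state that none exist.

x=1, y=1, z=1, w=1, u=1

Check with x=1, y=1, z=1, w=1, u=1:
n1 = AND(z, u) = AND(1, 1) = 1
n2 = AND(n1, y) = AND(1, 1) = 1
n3 = NOT(n2) = NOT 1 = 0
n4 = XOR(n3, u) = XOR(0, 1) = 1
n5 = XOR(n4, x) = XOR(1, 1) = 0
n6 = NAND(n4, n1) = NAND(1, 1) = 0
n7 = NOT(n5) = NOT 0 = 1
n8 = XOR(w, n6) = XOR(1, 0) = 1
So n7 = 1 and n8 = 1.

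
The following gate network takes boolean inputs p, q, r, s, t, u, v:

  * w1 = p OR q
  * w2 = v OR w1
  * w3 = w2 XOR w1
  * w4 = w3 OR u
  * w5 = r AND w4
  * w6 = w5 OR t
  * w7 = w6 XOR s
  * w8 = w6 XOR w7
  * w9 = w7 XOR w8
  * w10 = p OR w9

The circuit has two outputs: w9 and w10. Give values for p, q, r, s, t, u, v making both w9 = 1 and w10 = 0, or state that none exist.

Across all 128 input combinations, none give both w9 = 1 and w10 = 0.

no solution exists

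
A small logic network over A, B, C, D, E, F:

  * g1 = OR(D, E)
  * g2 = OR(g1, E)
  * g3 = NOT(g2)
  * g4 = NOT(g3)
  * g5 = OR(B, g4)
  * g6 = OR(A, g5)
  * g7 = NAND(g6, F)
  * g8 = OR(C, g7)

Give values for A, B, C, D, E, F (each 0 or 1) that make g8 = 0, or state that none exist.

g8 = OR(C, g7) must be 0, so both C = 0 and g7 = 0.
g7 = NAND(g6, F) must be 0, so both g6 = 1 and F = 1.
Check with A=1 B=0 C=0 D=1 E=1 F=1:
g1 = OR(D, E) = OR(1, 1) = 1
g2 = OR(g1, E) = OR(1, 1) = 1
g3 = NOT(g2) = NOT 1 = 0
g4 = NOT(g3) = NOT 0 = 1
g5 = OR(B, g4) = OR(0, 1) = 1
g6 = OR(A, g5) = OR(1, 1) = 1
g7 = NAND(g6, F) = NAND(1, 1) = 0
g8 = OR(C, g7) = OR(0, 0) = 0
So g8 = 0 as required.

A=1 B=0 C=0 D=1 E=1 F=1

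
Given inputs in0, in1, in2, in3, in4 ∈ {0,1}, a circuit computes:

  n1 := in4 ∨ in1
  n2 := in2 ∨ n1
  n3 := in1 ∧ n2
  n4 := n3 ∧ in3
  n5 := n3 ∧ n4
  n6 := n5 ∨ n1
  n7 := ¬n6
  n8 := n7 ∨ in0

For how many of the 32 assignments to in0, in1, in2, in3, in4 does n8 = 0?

12

n8 = n7 ∨ in0 must be 0, so both n7 = 0 and in0 = 0.
Enumerating the 32 input combinations, 12 give n8 = 0 and 20 give n8 = 1.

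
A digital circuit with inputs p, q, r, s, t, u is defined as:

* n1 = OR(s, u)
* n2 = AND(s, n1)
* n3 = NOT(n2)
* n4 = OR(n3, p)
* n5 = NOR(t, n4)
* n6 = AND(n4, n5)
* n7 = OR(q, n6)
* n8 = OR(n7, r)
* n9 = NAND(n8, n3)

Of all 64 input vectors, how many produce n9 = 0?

24

n9 = NAND(n8, n3) must be 0, so both n8 = 1 and n3 = 1.
n8 = OR(n7, r) must be 1, so at least one of n7, r is 1.
Enumerating the 64 input combinations, 24 give n9 = 0 and 40 give n9 = 1.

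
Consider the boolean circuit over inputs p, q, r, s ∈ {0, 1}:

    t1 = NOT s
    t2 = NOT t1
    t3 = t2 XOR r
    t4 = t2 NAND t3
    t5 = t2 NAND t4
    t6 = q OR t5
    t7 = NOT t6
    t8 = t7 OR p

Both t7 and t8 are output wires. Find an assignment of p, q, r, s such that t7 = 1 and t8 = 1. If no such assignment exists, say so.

p=0, q=0, r=1, s=1

Check with p=0, q=0, r=1, s=1:
t1 = NOT s = NOT 1 = 0
t2 = NOT t1 = NOT 0 = 1
t3 = t2 XOR r = 1 XOR 1 = 0
t4 = t2 NAND t3 = 1 NAND 0 = 1
t5 = t2 NAND t4 = 1 NAND 1 = 0
t6 = q OR t5 = 0 OR 0 = 0
t7 = NOT t6 = NOT 0 = 1
t8 = t7 OR p = 1 OR 0 = 1
So t7 = 1 and t8 = 1.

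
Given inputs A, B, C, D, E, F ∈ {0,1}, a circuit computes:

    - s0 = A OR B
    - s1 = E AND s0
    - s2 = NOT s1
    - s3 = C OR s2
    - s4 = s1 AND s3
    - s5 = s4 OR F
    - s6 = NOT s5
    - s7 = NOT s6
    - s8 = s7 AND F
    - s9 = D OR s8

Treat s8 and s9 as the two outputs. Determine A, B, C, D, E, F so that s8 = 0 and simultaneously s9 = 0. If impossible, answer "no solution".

A=1, B=0, C=0, D=0, E=1, F=0

Check with A=1, B=0, C=0, D=0, E=1, F=0:
s0 = A OR B = 1 OR 0 = 1
s1 = E AND s0 = 1 AND 1 = 1
s2 = NOT s1 = NOT 1 = 0
s3 = C OR s2 = 0 OR 0 = 0
s4 = s1 AND s3 = 1 AND 0 = 0
s5 = s4 OR F = 0 OR 0 = 0
s6 = NOT s5 = NOT 0 = 1
s7 = NOT s6 = NOT 1 = 0
s8 = s7 AND F = 0 AND 0 = 0
s9 = D OR s8 = 0 OR 0 = 0
So s8 = 0 and s9 = 0.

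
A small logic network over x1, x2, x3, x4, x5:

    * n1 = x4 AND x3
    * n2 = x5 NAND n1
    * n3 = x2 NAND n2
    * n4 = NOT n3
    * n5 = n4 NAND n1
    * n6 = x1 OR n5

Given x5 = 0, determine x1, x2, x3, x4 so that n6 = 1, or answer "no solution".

x1=1, x2=1, x3=0, x4=1

n6 = x1 OR n5 must be 1, so at least one of x1, n5 is 1.
Check with x5 = 0 and x1=1, x2=1, x3=0, x4=1:
n1 = x4 AND x3 = 1 AND 0 = 0
n2 = x5 NAND n1 = 0 NAND 0 = 1
n3 = x2 NAND n2 = 1 NAND 1 = 0
n4 = NOT n3 = NOT 0 = 1
n5 = n4 NAND n1 = 1 NAND 0 = 1
n6 = x1 OR n5 = 1 OR 1 = 1
So n6 = 1.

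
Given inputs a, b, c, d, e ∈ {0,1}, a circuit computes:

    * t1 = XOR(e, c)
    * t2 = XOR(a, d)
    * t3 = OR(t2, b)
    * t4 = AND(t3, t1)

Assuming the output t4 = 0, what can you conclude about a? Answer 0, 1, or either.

Both values of a occur among assignments with t4 = 0:
  a=0: a=0, b=0, c=0, d=0, e=0
  a=1: a=1, b=0, c=0, d=0, e=0

either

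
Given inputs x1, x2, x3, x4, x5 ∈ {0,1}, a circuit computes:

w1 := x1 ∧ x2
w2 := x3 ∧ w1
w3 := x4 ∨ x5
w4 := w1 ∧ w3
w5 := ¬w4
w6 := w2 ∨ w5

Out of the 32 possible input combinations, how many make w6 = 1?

w6 = w2 ∨ w5 must be 1, so at least one of w2, w5 is 1.
Enumerating the 32 input combinations, 29 give w6 = 1 and 3 give w6 = 0.

29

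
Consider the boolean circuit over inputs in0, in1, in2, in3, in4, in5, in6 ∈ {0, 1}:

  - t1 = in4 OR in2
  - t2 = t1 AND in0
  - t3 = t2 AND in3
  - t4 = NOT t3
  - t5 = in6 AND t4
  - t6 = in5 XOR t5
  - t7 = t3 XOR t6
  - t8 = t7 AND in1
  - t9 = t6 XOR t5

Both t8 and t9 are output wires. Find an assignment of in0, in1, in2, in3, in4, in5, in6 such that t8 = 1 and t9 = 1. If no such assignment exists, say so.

in0=0, in1=1, in2=0, in3=0, in4=1, in5=1, in6=0

Check with in0=0, in1=1, in2=0, in3=0, in4=1, in5=1, in6=0:
t1 = in4 OR in2 = 1 OR 0 = 1
t2 = t1 AND in0 = 1 AND 0 = 0
t3 = t2 AND in3 = 0 AND 0 = 0
t4 = NOT t3 = NOT 0 = 1
t5 = in6 AND t4 = 0 AND 1 = 0
t6 = in5 XOR t5 = 1 XOR 0 = 1
t7 = t3 XOR t6 = 0 XOR 1 = 1
t8 = t7 AND in1 = 1 AND 1 = 1
t9 = t6 XOR t5 = 1 XOR 0 = 1
So t8 = 1 and t9 = 1.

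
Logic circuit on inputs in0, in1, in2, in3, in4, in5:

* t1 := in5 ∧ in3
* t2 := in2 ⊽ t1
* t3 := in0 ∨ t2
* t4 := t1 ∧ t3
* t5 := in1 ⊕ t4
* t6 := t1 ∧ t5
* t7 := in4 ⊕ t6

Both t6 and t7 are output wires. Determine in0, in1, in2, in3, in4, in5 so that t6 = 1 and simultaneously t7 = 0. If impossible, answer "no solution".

in0=1 in1=0 in2=0 in3=1 in4=1 in5=1

Check with in0=1 in1=0 in2=0 in3=1 in4=1 in5=1:
t1 = in5 ∧ in3 = 1 ∧ 1 = 1
t2 = in2 ⊽ t1 = 0 ⊽ 1 = 0
t3 = in0 ∨ t2 = 1 ∨ 0 = 1
t4 = t1 ∧ t3 = 1 ∧ 1 = 1
t5 = in1 ⊕ t4 = 0 ⊕ 1 = 1
t6 = t1 ∧ t5 = 1 ∧ 1 = 1
t7 = in4 ⊕ t6 = 1 ⊕ 1 = 0
So t6 = 1 and t7 = 0.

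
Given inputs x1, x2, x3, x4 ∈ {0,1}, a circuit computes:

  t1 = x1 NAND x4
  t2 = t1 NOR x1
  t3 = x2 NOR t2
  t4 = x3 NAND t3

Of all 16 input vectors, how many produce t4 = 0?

t4 = x3 NAND t3 must be 0, so both x3 = 1 and t3 = 1.
Satisfying assignments:
  x1=0, x2=0, x3=1, x4=0
  x1=0, x2=0, x3=1, x4=1
  x1=1, x2=0, x3=1, x4=0
  x1=1, x2=0, x3=1, x4=1

4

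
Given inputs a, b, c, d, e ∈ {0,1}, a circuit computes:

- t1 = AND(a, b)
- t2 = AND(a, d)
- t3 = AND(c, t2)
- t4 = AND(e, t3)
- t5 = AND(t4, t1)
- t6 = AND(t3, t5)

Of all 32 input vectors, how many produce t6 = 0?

t6 = AND(t3, t5) must be 0, so at least one of t3, t5 is 0.
Enumerating the 32 input combinations, 31 give t6 = 0 and 1 give t6 = 1.

31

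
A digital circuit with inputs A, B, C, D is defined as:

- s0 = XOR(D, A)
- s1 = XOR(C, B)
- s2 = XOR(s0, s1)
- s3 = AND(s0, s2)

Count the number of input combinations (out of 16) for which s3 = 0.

12

s3 = AND(s0, s2) must be 0, so at least one of s0, s2 is 0.
Enumerating the 16 input combinations, 12 give s3 = 0 and 4 give s3 = 1.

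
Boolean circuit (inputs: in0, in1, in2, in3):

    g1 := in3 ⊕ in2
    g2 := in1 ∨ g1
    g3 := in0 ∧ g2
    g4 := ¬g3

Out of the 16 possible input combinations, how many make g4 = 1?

g4 = ¬g3 must be 1, so g3 = 0.
g3 = in0 ∧ g2 must be 0, so at least one of in0, g2 is 0.
Enumerating the 16 input combinations, 10 give g4 = 1 and 6 give g4 = 0.

10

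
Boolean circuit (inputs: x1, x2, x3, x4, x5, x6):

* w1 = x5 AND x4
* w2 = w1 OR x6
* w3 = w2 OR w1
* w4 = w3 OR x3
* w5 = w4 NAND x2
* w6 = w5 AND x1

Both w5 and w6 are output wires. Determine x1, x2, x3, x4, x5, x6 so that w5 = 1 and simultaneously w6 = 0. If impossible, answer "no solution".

x1=0 x2=0 x3=1 x4=1 x5=1 x6=1

Check with x1=0 x2=0 x3=1 x4=1 x5=1 x6=1:
w1 = x5 AND x4 = 1 AND 1 = 1
w2 = w1 OR x6 = 1 OR 1 = 1
w3 = w2 OR w1 = 1 OR 1 = 1
w4 = w3 OR x3 = 1 OR 1 = 1
w5 = w4 NAND x2 = 1 NAND 0 = 1
w6 = w5 AND x1 = 1 AND 0 = 0
So w5 = 1 and w6 = 0.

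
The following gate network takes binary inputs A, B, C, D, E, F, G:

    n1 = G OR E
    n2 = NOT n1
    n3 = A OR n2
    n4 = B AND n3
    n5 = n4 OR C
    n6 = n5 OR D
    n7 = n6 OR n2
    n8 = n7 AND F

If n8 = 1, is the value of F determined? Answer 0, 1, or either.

n8 = n7 AND F must be 1, so both n7 = 1 and F = 1.
n7 = n6 OR n2 must be 1, so at least one of n6, n2 is 1.
Every assignment with n8 = 1 has F = 1; there are 55 such assignment(s).

1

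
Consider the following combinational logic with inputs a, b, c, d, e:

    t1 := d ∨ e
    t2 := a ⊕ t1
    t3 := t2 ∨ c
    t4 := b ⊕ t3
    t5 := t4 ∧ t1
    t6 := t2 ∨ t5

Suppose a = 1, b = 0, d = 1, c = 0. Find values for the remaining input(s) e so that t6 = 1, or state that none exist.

no solution exists

With a = 1, b = 0, d = 1, c = 0 fixed, none of the 2 settings of e give t6 = 1.
For example, with e=1:
t1 = d ∨ e = 1 ∨ 1 = 1
t2 = a ⊕ t1 = 1 ⊕ 1 = 0
t3 = t2 ∨ c = 0 ∨ 0 = 0
t4 = b ⊕ t3 = 0 ⊕ 0 = 0
t5 = t4 ∧ t1 = 0 ∧ 1 = 0
t6 = t2 ∨ t5 = 0 ∨ 0 = 0
giving t6 = 0 ≠ 1.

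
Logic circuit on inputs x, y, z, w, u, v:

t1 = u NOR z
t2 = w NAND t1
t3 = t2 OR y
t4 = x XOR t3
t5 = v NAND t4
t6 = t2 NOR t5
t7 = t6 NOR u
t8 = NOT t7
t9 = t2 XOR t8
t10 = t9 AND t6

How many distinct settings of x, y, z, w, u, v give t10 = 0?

62

t10 = t9 AND t6 must be 0, so at least one of t9, t6 is 0.
Enumerating the 64 input combinations, 62 give t10 = 0 and 2 give t10 = 1.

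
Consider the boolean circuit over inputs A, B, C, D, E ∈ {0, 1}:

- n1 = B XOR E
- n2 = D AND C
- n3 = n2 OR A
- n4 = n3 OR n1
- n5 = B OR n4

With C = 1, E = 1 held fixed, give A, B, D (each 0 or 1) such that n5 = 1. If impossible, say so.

A=0, B=1, D=1

n5 = B OR n4 must be 1, so at least one of B, n4 is 1.
Check with C = 1, E = 1 and A=0, B=1, D=1:
n1 = B XOR E = 1 XOR 1 = 0
n2 = D AND C = 1 AND 1 = 1
n3 = n2 OR A = 1 OR 0 = 1
n4 = n3 OR n1 = 1 OR 0 = 1
n5 = B OR n4 = 1 OR 1 = 1
So n5 = 1.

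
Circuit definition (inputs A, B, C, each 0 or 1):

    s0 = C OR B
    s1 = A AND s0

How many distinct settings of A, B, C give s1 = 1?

s1 = A AND s0 must be 1, so both A = 1 and s0 = 1.
s0 = C OR B must be 1, so at least one of C, B is 1.
Enumerating the 8 input combinations, 3 give s1 = 1 and 5 give s1 = 0.

3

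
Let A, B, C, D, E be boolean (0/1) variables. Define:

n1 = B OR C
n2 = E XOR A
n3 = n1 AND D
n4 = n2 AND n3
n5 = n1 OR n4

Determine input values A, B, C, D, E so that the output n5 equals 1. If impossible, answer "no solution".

n5 = n1 OR n4 must be 1, so at least one of n1, n4 is 1.
Check with A=0, B=0, C=1, D=1, E=0:
n1 = B OR C = 0 OR 1 = 1
n2 = E XOR A = 0 XOR 0 = 0
n3 = n1 AND D = 1 AND 1 = 1
n4 = n2 AND n3 = 0 AND 1 = 0
n5 = n1 OR n4 = 1 OR 0 = 1
So n5 = 1 as required.

A=0, B=0, C=1, D=1, E=0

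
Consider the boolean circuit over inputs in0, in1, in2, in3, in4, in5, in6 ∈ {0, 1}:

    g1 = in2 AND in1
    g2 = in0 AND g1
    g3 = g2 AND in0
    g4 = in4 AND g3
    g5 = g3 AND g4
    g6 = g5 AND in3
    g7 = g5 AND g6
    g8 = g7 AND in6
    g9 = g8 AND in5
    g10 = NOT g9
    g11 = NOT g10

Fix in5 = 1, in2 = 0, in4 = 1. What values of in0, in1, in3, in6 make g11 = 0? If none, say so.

g11 = NOT g10 must be 0, so g10 = 1.
g10 = NOT g9 must be 1, so g9 = 0.
Check with in5 = 1, in2 = 0, in4 = 1 and in0=1, in1=1, in3=0, in6=0:
g1 = in2 AND in1 = 0 AND 1 = 0
g2 = in0 AND g1 = 1 AND 0 = 0
g3 = g2 AND in0 = 0 AND 1 = 0
g4 = in4 AND g3 = 1 AND 0 = 0
g5 = g3 AND g4 = 0 AND 0 = 0
g6 = g5 AND in3 = 0 AND 0 = 0
g7 = g5 AND g6 = 0 AND 0 = 0
g8 = g7 AND in6 = 0 AND 0 = 0
g9 = g8 AND in5 = 0 AND 1 = 0
g10 = NOT g9 = NOT 0 = 1
g11 = NOT g10 = NOT 1 = 0
So g11 = 0.

in0=1, in1=1, in3=0, in6=0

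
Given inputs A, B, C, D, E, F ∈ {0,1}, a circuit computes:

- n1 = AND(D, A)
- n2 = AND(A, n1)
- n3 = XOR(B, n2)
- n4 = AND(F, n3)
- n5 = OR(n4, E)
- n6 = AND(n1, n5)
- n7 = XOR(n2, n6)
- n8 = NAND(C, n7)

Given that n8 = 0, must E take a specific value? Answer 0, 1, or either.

0

n8 = NAND(C, n7) must be 0, so both C = 1 and n7 = 1.
n7 = XOR(n2, n6) must be 1, so n2 and n6 differ.
Every assignment with n8 = 0 has E = 0; there are 3 such assignment(s).
  A=1, B=0, C=1, D=1, E=0, F=0
  A=1, B=1, C=1, D=1, E=0, F=0
  A=1, B=1, C=1, D=1, E=0, F=1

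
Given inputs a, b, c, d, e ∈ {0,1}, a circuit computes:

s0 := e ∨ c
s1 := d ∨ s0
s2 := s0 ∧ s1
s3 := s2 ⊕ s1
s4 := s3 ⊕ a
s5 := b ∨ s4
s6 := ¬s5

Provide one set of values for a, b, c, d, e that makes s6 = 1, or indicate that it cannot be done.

s6 = ¬s5 must be 1, so s5 = 0.
s5 = b ∨ s4 must be 0, so both b = 0 and s4 = 0.
Check with a=0, b=0, c=1, d=1, e=0:
s0 = e ∨ c = 0 ∨ 1 = 1
s1 = d ∨ s0 = 1 ∨ 1 = 1
s2 = s0 ∧ s1 = 1 ∧ 1 = 1
s3 = s2 ⊕ s1 = 1 ⊕ 1 = 0
s4 = s3 ⊕ a = 0 ⊕ 0 = 0
s5 = b ∨ s4 = 0 ∨ 0 = 0
s6 = ¬s5 = ¬0 = 1
So s6 = 1 as required.

a=0, b=0, c=1, d=1, e=0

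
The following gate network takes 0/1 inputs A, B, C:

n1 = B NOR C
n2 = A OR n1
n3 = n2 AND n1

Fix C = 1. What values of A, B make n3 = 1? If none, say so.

no solution exists

With C = 1 fixed, none of the 4 settings of A, B give n3 = 1.
For example, with A=0, B=1:
n1 = B NOR C = 1 NOR 1 = 0
n2 = A OR n1 = 0 OR 0 = 0
n3 = n2 AND n1 = 0 AND 0 = 0
giving n3 = 0 ≠ 1.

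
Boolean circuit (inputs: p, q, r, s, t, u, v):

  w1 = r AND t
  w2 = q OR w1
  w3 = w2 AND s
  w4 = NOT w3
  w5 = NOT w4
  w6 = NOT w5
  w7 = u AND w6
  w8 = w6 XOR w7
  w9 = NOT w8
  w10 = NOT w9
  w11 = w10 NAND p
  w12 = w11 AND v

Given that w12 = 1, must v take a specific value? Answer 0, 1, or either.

w12 = w11 AND v must be 1, so both w11 = 1 and v = 1.
w11 = w10 NAND p must be 1, so at least one of w10, p is 0.
Every assignment with w12 = 1 has v = 1; there are 53 such assignment(s).

1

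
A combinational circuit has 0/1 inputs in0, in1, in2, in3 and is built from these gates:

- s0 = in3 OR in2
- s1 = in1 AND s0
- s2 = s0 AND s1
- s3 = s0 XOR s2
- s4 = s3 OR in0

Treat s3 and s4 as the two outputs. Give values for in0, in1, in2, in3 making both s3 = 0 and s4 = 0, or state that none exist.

Check with in0=0, in1=0, in2=0, in3=0:
s0 = in3 OR in2 = 0 OR 0 = 0
s1 = in1 AND s0 = 0 AND 0 = 0
s2 = s0 AND s1 = 0 AND 0 = 0
s3 = s0 XOR s2 = 0 XOR 0 = 0
s4 = s3 OR in0 = 0 OR 0 = 0
So s3 = 0 and s4 = 0.

in0=0, in1=0, in2=0, in3=0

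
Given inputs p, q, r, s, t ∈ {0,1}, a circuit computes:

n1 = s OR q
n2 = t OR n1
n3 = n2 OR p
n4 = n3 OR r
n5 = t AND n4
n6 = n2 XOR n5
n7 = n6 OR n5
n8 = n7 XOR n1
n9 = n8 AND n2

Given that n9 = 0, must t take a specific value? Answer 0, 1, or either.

Both values of t occur among assignments with n9 = 0:
  t=0: p=0, q=0, r=0, s=0, t=0
  t=1: p=0, q=0, r=0, s=1, t=1

either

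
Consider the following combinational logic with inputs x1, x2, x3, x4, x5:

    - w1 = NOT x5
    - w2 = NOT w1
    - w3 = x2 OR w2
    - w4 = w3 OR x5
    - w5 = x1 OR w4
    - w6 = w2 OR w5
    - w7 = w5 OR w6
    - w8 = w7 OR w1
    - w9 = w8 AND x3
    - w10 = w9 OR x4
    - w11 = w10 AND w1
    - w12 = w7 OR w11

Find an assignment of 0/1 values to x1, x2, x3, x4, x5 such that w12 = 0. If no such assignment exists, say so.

x1=0, x2=0, x3=0, x4=0, x5=0

w12 = w7 OR w11 must be 0, so both w7 = 0 and w11 = 0.
Check with x1=0, x2=0, x3=0, x4=0, x5=0:
w1 = NOT x5 = NOT 0 = 1
w2 = NOT w1 = NOT 1 = 0
w3 = x2 OR w2 = 0 OR 0 = 0
w4 = w3 OR x5 = 0 OR 0 = 0
w5 = x1 OR w4 = 0 OR 0 = 0
w6 = w2 OR w5 = 0 OR 0 = 0
w7 = w5 OR w6 = 0 OR 0 = 0
w8 = w7 OR w1 = 0 OR 1 = 1
w9 = w8 AND x3 = 1 AND 0 = 0
w10 = w9 OR x4 = 0 OR 0 = 0
w11 = w10 AND w1 = 0 AND 1 = 0
w12 = w7 OR w11 = 0 OR 0 = 0
So w12 = 0 as required.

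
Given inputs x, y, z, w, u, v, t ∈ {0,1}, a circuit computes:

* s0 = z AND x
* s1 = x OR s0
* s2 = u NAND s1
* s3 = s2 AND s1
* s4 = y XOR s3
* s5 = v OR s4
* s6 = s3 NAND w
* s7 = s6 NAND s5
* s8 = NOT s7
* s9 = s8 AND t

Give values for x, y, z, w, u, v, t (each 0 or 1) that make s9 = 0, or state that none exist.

s9 = s8 AND t must be 0, so at least one of s8, t is 0.
Check with x=0, y=0, z=1, w=0, u=0, v=0, t=0:
s0 = z AND x = 1 AND 0 = 0
s1 = x OR s0 = 0 OR 0 = 0
s2 = u NAND s1 = 0 NAND 0 = 1
s3 = s2 AND s1 = 1 AND 0 = 0
s4 = y XOR s3 = 0 XOR 0 = 0
s5 = v OR s4 = 0 OR 0 = 0
s6 = s3 NAND w = 0 NAND 0 = 1
s7 = s6 NAND s5 = 1 NAND 0 = 1
s8 = NOT s7 = NOT 1 = 0
s9 = s8 AND t = 0 AND 0 = 0
So s9 = 0 as required.

x=0, y=0, z=1, w=0, u=0, v=0, t=0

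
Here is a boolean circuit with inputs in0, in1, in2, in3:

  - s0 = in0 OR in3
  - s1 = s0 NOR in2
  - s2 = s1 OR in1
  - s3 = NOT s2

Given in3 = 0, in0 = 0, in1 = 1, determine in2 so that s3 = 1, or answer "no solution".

With in3 = 0, in0 = 0, in1 = 1 fixed, none of the 2 settings of in2 give s3 = 1.
For example, with in2=1:
s0 = in0 OR in3 = 0 OR 0 = 0
s1 = s0 NOR in2 = 0 NOR 1 = 0
s2 = s1 OR in1 = 0 OR 1 = 1
s3 = NOT s2 = NOT 1 = 0
giving s3 = 0 ≠ 1.

no solution exists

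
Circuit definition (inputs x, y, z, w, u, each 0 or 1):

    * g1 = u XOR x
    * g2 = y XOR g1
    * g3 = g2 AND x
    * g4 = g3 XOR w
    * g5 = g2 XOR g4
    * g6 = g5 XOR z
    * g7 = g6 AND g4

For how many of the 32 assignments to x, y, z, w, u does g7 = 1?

g7 = g6 AND g4 must be 1, so both g6 = 1 and g4 = 1.
g6 = g5 XOR z must be 1, so g5 and z differ.
g4 = g3 XOR w must be 1, so g3 and w differ.
Enumerating the 32 input combinations, 8 give g7 = 1 and 24 give g7 = 0.

8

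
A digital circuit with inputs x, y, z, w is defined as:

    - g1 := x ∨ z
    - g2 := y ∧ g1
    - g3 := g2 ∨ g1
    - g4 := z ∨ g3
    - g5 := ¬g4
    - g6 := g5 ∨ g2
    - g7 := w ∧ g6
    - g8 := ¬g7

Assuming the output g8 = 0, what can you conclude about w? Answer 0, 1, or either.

1

g8 = ¬g7 must be 0, so g7 = 1.
g7 = w ∧ g6 must be 1, so both w = 1 and g6 = 1.
g6 = g5 ∨ g2 must be 1, so at least one of g5, g2 is 1.
Every assignment with g8 = 0 has w = 1; there are 5 such assignment(s).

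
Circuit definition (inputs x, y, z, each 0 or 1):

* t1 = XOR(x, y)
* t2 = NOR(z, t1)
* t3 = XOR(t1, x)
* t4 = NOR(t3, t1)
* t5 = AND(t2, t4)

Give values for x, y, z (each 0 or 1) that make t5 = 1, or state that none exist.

x=0 y=0 z=0

t5 = AND(t2, t4) must be 1, so both t2 = 1 and t4 = 1.
t2 = NOR(z, t1) must be 1, so both z = 0 and t1 = 0.
Check with x=0 y=0 z=0:
t1 = XOR(x, y) = XOR(0, 0) = 0
t2 = NOR(z, t1) = NOR(0, 0) = 1
t3 = XOR(t1, x) = XOR(0, 0) = 0
t4 = NOR(t3, t1) = NOR(0, 0) = 1
t5 = AND(t2, t4) = AND(1, 1) = 1
So t5 = 1 as required.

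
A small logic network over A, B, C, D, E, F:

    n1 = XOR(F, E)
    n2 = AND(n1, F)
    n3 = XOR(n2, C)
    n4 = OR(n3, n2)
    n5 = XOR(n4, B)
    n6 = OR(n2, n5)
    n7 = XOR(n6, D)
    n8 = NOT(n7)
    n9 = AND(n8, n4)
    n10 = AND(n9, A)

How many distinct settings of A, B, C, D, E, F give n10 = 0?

n10 = AND(n9, A) must be 0, so at least one of n9, A is 0.
Enumerating the 64 input combinations, 54 give n10 = 0 and 10 give n10 = 1.

54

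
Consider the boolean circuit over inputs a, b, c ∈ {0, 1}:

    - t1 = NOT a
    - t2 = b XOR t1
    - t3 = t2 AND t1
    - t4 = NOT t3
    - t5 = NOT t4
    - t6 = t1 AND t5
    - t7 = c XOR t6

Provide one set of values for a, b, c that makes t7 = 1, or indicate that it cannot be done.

a=1, b=0, c=1

t7 = c XOR t6 must be 1, so c and t6 differ.
Check with a=1, b=0, c=1:
t1 = NOT a = NOT 1 = 0
t2 = b XOR t1 = 0 XOR 0 = 0
t3 = t2 AND t1 = 0 AND 0 = 0
t4 = NOT t3 = NOT 0 = 1
t5 = NOT t4 = NOT 1 = 0
t6 = t1 AND t5 = 0 AND 0 = 0
t7 = c XOR t6 = 1 XOR 0 = 1
So t7 = 1 as required.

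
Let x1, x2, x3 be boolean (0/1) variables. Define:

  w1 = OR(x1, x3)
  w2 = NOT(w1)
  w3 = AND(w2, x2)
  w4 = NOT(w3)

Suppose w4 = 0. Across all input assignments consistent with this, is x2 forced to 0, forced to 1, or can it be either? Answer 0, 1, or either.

w4 = NOT(w3) must be 0, so w3 = 1.
w3 = AND(w2, x2) must be 1, so both w2 = 1 and x2 = 1.
Every assignment with w4 = 0 has x2 = 1; there are 1 such assignment(s).
  x1=0, x2=1, x3=0

1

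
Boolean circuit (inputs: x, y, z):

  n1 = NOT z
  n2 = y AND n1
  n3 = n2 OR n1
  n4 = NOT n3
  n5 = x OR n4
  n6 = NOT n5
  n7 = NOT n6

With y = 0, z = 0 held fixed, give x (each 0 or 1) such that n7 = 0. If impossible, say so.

x=0

n7 = NOT n6 must be 0, so n6 = 1.
n6 = NOT n5 must be 1, so n5 = 0.
Check with y = 0, z = 0 and x=0:
n1 = NOT z = NOT 0 = 1
n2 = y AND n1 = 0 AND 1 = 0
n3 = n2 OR n1 = 0 OR 1 = 1
n4 = NOT n3 = NOT 1 = 0
n5 = x OR n4 = 0 OR 0 = 0
n6 = NOT n5 = NOT 0 = 1
n7 = NOT n6 = NOT 1 = 0
So n7 = 0.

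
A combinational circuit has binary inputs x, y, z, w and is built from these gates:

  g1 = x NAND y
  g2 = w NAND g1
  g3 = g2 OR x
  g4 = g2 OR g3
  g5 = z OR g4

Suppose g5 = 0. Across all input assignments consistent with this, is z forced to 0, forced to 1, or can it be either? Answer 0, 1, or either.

0

g5 = z OR g4 must be 0, so both z = 0 and g4 = 0.
Every assignment with g5 = 0 has z = 0; there are 2 such assignment(s).
  x=0, y=0, z=0, w=1
  x=0, y=1, z=0, w=1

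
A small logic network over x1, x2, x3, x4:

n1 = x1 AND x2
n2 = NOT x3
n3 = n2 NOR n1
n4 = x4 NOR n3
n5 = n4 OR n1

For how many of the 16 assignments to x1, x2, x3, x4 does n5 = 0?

n5 = n4 OR n1 must be 0, so both n4 = 0 and n1 = 0.
n4 = x4 NOR n3 must be 0, so at least one of x4, n3 is 1.
Enumerating the 16 input combinations, 9 give n5 = 0 and 7 give n5 = 1.

9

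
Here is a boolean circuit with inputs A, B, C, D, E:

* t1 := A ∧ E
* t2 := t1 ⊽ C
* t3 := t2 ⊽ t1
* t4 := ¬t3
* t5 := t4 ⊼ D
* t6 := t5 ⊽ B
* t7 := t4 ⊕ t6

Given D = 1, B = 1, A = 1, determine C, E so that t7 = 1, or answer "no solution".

C=1, E=1

t7 = t4 ⊕ t6 must be 1, so t4 and t6 differ.
Check with D = 1, B = 1, A = 1 and C=1, E=1:
t1 = A ∧ E = 1 ∧ 1 = 1
t2 = t1 ⊽ C = 1 ⊽ 1 = 0
t3 = t2 ⊽ t1 = 0 ⊽ 1 = 0
t4 = ¬t3 = ¬0 = 1
t5 = t4 ⊼ D = 1 ⊼ 1 = 0
t6 = t5 ⊽ B = 0 ⊽ 1 = 0
t7 = t4 ⊕ t6 = 1 ⊕ 0 = 1
So t7 = 1.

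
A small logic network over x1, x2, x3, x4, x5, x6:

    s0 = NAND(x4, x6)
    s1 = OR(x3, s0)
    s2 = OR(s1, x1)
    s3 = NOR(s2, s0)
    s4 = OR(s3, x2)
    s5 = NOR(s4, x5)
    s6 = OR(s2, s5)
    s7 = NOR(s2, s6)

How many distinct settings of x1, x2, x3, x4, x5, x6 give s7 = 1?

4

s7 = NOR(s2, s6) must be 1, so both s2 = 0 and s6 = 0.
s2 = OR(s1, x1) must be 0, so both s1 = 0 and x1 = 0.
s6 = OR(s2, s5) must be 0, so both s2 = 0 and s5 = 0.
Satisfying assignments:
  x1=0, x2=0, x3=0, x4=1, x5=0, x6=1
  x1=0, x2=0, x3=0, x4=1, x5=1, x6=1
  x1=0, x2=1, x3=0, x4=1, x5=0, x6=1
  x1=0, x2=1, x3=0, x4=1, x5=1, x6=1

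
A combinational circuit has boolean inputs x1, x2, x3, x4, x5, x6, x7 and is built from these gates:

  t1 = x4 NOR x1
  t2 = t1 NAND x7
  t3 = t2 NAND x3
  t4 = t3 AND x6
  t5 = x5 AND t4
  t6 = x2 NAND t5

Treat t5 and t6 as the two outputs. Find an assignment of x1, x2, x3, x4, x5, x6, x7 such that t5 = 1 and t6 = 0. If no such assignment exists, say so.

x1=0 x2=1 x3=0 x4=1 x5=1 x6=1 x7=0

Check with x1=0 x2=1 x3=0 x4=1 x5=1 x6=1 x7=0:
t1 = x4 NOR x1 = 1 NOR 0 = 0
t2 = t1 NAND x7 = 0 NAND 0 = 1
t3 = t2 NAND x3 = 1 NAND 0 = 1
t4 = t3 AND x6 = 1 AND 1 = 1
t5 = x5 AND t4 = 1 AND 1 = 1
t6 = x2 NAND t5 = 1 NAND 1 = 0
So t5 = 1 and t6 = 0.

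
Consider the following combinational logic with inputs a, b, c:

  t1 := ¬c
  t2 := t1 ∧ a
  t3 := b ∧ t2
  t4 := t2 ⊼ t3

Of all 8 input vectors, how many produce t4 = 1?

7

t4 = t2 ⊼ t3 must be 1, so at least one of t2, t3 is 0.
Enumerating the 8 input combinations, 7 give t4 = 1 and 1 give t4 = 0.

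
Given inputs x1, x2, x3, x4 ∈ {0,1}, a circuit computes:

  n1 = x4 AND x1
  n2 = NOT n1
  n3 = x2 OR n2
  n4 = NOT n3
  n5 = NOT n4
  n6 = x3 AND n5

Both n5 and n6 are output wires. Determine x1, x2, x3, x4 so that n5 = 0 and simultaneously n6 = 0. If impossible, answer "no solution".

x1=1 x2=0 x3=0 x4=1

Check with x1=1 x2=0 x3=0 x4=1:
n1 = x4 AND x1 = 1 AND 1 = 1
n2 = NOT n1 = NOT 1 = 0
n3 = x2 OR n2 = 0 OR 0 = 0
n4 = NOT n3 = NOT 0 = 1
n5 = NOT n4 = NOT 1 = 0
n6 = x3 AND n5 = 0 AND 0 = 0
So n5 = 0 and n6 = 0.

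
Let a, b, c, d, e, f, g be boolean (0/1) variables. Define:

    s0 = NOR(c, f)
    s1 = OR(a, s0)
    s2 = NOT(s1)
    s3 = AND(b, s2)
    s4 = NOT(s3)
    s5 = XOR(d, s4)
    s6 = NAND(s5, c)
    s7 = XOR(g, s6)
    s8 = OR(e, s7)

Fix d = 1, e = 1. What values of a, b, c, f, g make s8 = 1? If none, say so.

a=0, b=0, c=1, f=0, g=0

s8 = OR(e, s7) must be 1, so at least one of e, s7 is 1.
Check with d = 1, e = 1 and a=0, b=0, c=1, f=0, g=0:
s0 = NOR(c, f) = NOR(1, 0) = 0
s1 = OR(a, s0) = OR(0, 0) = 0
s2 = NOT(s1) = NOT 0 = 1
s3 = AND(b, s2) = AND(0, 1) = 0
s4 = NOT(s3) = NOT 0 = 1
s5 = XOR(d, s4) = XOR(1, 1) = 0
s6 = NAND(s5, c) = NAND(0, 1) = 1
s7 = XOR(g, s6) = XOR(0, 1) = 1
s8 = OR(e, s7) = OR(1, 1) = 1
So s8 = 1.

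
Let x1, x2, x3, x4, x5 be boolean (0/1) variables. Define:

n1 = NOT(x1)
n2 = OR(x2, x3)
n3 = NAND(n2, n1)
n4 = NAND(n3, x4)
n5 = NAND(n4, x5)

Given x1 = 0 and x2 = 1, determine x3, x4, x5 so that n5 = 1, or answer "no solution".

n5 = NAND(n4, x5) must be 1, so at least one of n4, x5 is 0.
Check with x1 = 0 and x2 = 1 and x3=0, x4=1, x5=0:
n1 = NOT(x1) = NOT 0 = 1
n2 = OR(x2, x3) = OR(1, 0) = 1
n3 = NAND(n2, n1) = NAND(1, 1) = 0
n4 = NAND(n3, x4) = NAND(0, 1) = 1
n5 = NAND(n4, x5) = NAND(1, 0) = 1
So n5 = 1.

x3=0, x4=1, x5=0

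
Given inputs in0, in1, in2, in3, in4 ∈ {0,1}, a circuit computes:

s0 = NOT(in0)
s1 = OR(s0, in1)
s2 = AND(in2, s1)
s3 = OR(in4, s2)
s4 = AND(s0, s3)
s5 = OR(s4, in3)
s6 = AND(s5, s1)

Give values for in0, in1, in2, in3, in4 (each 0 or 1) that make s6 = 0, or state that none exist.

Check with in0=1, in1=0, in2=0, in3=0, in4=1:
s0 = NOT(in0) = NOT 1 = 0
s1 = OR(s0, in1) = OR(0, 0) = 0
s2 = AND(in2, s1) = AND(0, 0) = 0
s3 = OR(in4, s2) = OR(1, 0) = 1
s4 = AND(s0, s3) = AND(0, 1) = 0
s5 = OR(s4, in3) = OR(0, 0) = 0
s6 = AND(s5, s1) = AND(0, 0) = 0
So s6 = 0 as required.

in0=1, in1=0, in2=0, in3=0, in4=1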